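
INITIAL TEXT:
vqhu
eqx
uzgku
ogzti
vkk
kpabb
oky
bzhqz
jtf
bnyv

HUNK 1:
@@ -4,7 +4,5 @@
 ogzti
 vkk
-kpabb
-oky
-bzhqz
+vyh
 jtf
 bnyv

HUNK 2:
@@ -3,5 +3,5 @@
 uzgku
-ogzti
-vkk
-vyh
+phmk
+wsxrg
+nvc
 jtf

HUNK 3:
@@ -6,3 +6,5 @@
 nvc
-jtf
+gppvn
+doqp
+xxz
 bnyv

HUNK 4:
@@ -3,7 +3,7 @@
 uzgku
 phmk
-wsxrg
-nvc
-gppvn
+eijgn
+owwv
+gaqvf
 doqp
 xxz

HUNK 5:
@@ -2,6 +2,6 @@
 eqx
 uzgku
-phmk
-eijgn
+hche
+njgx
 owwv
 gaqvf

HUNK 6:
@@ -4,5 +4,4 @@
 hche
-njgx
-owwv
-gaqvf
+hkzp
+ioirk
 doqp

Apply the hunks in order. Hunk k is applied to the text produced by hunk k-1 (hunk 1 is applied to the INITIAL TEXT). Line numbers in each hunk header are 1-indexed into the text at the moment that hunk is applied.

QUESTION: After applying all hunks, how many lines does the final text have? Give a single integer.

Hunk 1: at line 4 remove [kpabb,oky,bzhqz] add [vyh] -> 8 lines: vqhu eqx uzgku ogzti vkk vyh jtf bnyv
Hunk 2: at line 3 remove [ogzti,vkk,vyh] add [phmk,wsxrg,nvc] -> 8 lines: vqhu eqx uzgku phmk wsxrg nvc jtf bnyv
Hunk 3: at line 6 remove [jtf] add [gppvn,doqp,xxz] -> 10 lines: vqhu eqx uzgku phmk wsxrg nvc gppvn doqp xxz bnyv
Hunk 4: at line 3 remove [wsxrg,nvc,gppvn] add [eijgn,owwv,gaqvf] -> 10 lines: vqhu eqx uzgku phmk eijgn owwv gaqvf doqp xxz bnyv
Hunk 5: at line 2 remove [phmk,eijgn] add [hche,njgx] -> 10 lines: vqhu eqx uzgku hche njgx owwv gaqvf doqp xxz bnyv
Hunk 6: at line 4 remove [njgx,owwv,gaqvf] add [hkzp,ioirk] -> 9 lines: vqhu eqx uzgku hche hkzp ioirk doqp xxz bnyv
Final line count: 9

Answer: 9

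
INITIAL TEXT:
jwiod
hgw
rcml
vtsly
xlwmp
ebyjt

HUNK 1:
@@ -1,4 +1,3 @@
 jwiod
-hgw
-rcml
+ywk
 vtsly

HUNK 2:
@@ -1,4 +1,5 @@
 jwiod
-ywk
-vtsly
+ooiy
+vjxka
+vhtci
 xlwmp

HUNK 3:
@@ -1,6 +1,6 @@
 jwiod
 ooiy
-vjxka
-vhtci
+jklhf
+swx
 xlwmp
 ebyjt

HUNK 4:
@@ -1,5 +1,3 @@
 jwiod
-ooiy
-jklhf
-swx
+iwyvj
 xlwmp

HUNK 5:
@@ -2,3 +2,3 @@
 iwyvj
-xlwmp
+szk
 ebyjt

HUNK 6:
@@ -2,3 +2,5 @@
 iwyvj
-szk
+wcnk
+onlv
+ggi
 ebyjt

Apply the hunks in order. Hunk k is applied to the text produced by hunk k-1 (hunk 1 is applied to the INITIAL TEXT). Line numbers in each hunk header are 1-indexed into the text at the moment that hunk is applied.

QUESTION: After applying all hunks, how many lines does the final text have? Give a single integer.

Answer: 6

Derivation:
Hunk 1: at line 1 remove [hgw,rcml] add [ywk] -> 5 lines: jwiod ywk vtsly xlwmp ebyjt
Hunk 2: at line 1 remove [ywk,vtsly] add [ooiy,vjxka,vhtci] -> 6 lines: jwiod ooiy vjxka vhtci xlwmp ebyjt
Hunk 3: at line 1 remove [vjxka,vhtci] add [jklhf,swx] -> 6 lines: jwiod ooiy jklhf swx xlwmp ebyjt
Hunk 4: at line 1 remove [ooiy,jklhf,swx] add [iwyvj] -> 4 lines: jwiod iwyvj xlwmp ebyjt
Hunk 5: at line 2 remove [xlwmp] add [szk] -> 4 lines: jwiod iwyvj szk ebyjt
Hunk 6: at line 2 remove [szk] add [wcnk,onlv,ggi] -> 6 lines: jwiod iwyvj wcnk onlv ggi ebyjt
Final line count: 6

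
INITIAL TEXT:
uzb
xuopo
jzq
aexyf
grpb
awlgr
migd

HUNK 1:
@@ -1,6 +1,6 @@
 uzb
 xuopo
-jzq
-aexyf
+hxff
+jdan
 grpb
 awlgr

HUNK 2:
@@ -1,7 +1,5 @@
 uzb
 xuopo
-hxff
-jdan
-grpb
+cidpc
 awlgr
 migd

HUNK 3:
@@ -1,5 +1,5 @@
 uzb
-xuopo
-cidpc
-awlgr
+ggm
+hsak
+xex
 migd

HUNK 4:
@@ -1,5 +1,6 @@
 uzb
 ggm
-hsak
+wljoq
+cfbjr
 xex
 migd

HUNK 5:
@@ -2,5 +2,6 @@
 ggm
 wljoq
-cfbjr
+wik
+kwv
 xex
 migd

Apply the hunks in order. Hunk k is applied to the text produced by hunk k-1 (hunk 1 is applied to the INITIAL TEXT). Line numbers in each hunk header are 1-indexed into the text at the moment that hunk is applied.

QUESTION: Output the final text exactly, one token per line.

Answer: uzb
ggm
wljoq
wik
kwv
xex
migd

Derivation:
Hunk 1: at line 1 remove [jzq,aexyf] add [hxff,jdan] -> 7 lines: uzb xuopo hxff jdan grpb awlgr migd
Hunk 2: at line 1 remove [hxff,jdan,grpb] add [cidpc] -> 5 lines: uzb xuopo cidpc awlgr migd
Hunk 3: at line 1 remove [xuopo,cidpc,awlgr] add [ggm,hsak,xex] -> 5 lines: uzb ggm hsak xex migd
Hunk 4: at line 1 remove [hsak] add [wljoq,cfbjr] -> 6 lines: uzb ggm wljoq cfbjr xex migd
Hunk 5: at line 2 remove [cfbjr] add [wik,kwv] -> 7 lines: uzb ggm wljoq wik kwv xex migd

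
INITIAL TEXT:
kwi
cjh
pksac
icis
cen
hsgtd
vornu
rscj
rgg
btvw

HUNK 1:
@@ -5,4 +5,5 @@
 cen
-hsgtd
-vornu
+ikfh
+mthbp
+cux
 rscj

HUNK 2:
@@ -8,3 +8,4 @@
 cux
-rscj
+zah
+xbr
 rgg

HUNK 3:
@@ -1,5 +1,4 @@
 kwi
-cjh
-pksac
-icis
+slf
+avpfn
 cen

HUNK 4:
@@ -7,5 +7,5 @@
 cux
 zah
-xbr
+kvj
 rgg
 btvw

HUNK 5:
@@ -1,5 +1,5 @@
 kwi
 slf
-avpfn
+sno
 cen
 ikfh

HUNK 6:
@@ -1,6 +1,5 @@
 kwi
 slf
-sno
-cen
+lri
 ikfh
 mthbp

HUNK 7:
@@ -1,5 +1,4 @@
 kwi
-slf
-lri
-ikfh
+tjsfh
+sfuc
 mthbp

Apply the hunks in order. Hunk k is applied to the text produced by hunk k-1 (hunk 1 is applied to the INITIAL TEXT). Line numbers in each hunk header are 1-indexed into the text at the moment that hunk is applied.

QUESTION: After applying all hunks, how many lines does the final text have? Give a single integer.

Answer: 9

Derivation:
Hunk 1: at line 5 remove [hsgtd,vornu] add [ikfh,mthbp,cux] -> 11 lines: kwi cjh pksac icis cen ikfh mthbp cux rscj rgg btvw
Hunk 2: at line 8 remove [rscj] add [zah,xbr] -> 12 lines: kwi cjh pksac icis cen ikfh mthbp cux zah xbr rgg btvw
Hunk 3: at line 1 remove [cjh,pksac,icis] add [slf,avpfn] -> 11 lines: kwi slf avpfn cen ikfh mthbp cux zah xbr rgg btvw
Hunk 4: at line 7 remove [xbr] add [kvj] -> 11 lines: kwi slf avpfn cen ikfh mthbp cux zah kvj rgg btvw
Hunk 5: at line 1 remove [avpfn] add [sno] -> 11 lines: kwi slf sno cen ikfh mthbp cux zah kvj rgg btvw
Hunk 6: at line 1 remove [sno,cen] add [lri] -> 10 lines: kwi slf lri ikfh mthbp cux zah kvj rgg btvw
Hunk 7: at line 1 remove [slf,lri,ikfh] add [tjsfh,sfuc] -> 9 lines: kwi tjsfh sfuc mthbp cux zah kvj rgg btvw
Final line count: 9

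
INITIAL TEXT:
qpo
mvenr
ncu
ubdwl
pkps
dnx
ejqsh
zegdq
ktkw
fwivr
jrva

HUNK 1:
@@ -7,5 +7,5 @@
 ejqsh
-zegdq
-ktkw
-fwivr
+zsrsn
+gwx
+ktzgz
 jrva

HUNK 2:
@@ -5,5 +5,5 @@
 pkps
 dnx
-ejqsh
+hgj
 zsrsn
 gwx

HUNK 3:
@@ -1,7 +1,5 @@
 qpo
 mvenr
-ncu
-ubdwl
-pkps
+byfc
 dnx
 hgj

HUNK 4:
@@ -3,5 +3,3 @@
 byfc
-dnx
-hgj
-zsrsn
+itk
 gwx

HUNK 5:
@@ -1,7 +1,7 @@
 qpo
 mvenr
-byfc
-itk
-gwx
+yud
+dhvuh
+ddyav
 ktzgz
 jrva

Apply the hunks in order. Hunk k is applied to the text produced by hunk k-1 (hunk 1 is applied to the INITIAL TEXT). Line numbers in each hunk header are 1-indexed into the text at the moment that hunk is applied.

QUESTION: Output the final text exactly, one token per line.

Answer: qpo
mvenr
yud
dhvuh
ddyav
ktzgz
jrva

Derivation:
Hunk 1: at line 7 remove [zegdq,ktkw,fwivr] add [zsrsn,gwx,ktzgz] -> 11 lines: qpo mvenr ncu ubdwl pkps dnx ejqsh zsrsn gwx ktzgz jrva
Hunk 2: at line 5 remove [ejqsh] add [hgj] -> 11 lines: qpo mvenr ncu ubdwl pkps dnx hgj zsrsn gwx ktzgz jrva
Hunk 3: at line 1 remove [ncu,ubdwl,pkps] add [byfc] -> 9 lines: qpo mvenr byfc dnx hgj zsrsn gwx ktzgz jrva
Hunk 4: at line 3 remove [dnx,hgj,zsrsn] add [itk] -> 7 lines: qpo mvenr byfc itk gwx ktzgz jrva
Hunk 5: at line 1 remove [byfc,itk,gwx] add [yud,dhvuh,ddyav] -> 7 lines: qpo mvenr yud dhvuh ddyav ktzgz jrva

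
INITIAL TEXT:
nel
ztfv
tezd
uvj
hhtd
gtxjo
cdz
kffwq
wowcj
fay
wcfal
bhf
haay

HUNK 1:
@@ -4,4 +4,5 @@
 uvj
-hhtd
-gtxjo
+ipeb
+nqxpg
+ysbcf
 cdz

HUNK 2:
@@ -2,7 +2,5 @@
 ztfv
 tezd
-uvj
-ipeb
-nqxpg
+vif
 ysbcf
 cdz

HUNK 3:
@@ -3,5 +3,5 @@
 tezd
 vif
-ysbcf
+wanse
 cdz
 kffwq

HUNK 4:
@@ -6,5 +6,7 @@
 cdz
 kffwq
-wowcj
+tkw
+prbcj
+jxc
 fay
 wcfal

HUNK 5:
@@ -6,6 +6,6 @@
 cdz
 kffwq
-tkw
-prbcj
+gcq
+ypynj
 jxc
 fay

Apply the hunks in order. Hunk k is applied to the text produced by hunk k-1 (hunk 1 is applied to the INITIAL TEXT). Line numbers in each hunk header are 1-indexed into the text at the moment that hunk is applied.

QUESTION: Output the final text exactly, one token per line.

Hunk 1: at line 4 remove [hhtd,gtxjo] add [ipeb,nqxpg,ysbcf] -> 14 lines: nel ztfv tezd uvj ipeb nqxpg ysbcf cdz kffwq wowcj fay wcfal bhf haay
Hunk 2: at line 2 remove [uvj,ipeb,nqxpg] add [vif] -> 12 lines: nel ztfv tezd vif ysbcf cdz kffwq wowcj fay wcfal bhf haay
Hunk 3: at line 3 remove [ysbcf] add [wanse] -> 12 lines: nel ztfv tezd vif wanse cdz kffwq wowcj fay wcfal bhf haay
Hunk 4: at line 6 remove [wowcj] add [tkw,prbcj,jxc] -> 14 lines: nel ztfv tezd vif wanse cdz kffwq tkw prbcj jxc fay wcfal bhf haay
Hunk 5: at line 6 remove [tkw,prbcj] add [gcq,ypynj] -> 14 lines: nel ztfv tezd vif wanse cdz kffwq gcq ypynj jxc fay wcfal bhf haay

Answer: nel
ztfv
tezd
vif
wanse
cdz
kffwq
gcq
ypynj
jxc
fay
wcfal
bhf
haay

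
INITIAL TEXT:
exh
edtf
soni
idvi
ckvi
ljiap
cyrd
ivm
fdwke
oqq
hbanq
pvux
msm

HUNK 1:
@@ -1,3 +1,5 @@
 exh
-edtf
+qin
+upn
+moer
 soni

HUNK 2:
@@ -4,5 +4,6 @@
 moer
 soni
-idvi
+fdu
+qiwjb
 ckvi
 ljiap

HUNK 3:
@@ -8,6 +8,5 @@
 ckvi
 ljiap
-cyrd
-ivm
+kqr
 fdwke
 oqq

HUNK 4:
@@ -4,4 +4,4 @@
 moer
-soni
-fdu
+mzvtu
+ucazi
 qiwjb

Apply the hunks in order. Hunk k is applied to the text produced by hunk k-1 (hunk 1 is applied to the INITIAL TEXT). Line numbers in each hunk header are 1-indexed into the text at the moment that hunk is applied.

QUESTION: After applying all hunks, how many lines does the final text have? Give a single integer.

Answer: 15

Derivation:
Hunk 1: at line 1 remove [edtf] add [qin,upn,moer] -> 15 lines: exh qin upn moer soni idvi ckvi ljiap cyrd ivm fdwke oqq hbanq pvux msm
Hunk 2: at line 4 remove [idvi] add [fdu,qiwjb] -> 16 lines: exh qin upn moer soni fdu qiwjb ckvi ljiap cyrd ivm fdwke oqq hbanq pvux msm
Hunk 3: at line 8 remove [cyrd,ivm] add [kqr] -> 15 lines: exh qin upn moer soni fdu qiwjb ckvi ljiap kqr fdwke oqq hbanq pvux msm
Hunk 4: at line 4 remove [soni,fdu] add [mzvtu,ucazi] -> 15 lines: exh qin upn moer mzvtu ucazi qiwjb ckvi ljiap kqr fdwke oqq hbanq pvux msm
Final line count: 15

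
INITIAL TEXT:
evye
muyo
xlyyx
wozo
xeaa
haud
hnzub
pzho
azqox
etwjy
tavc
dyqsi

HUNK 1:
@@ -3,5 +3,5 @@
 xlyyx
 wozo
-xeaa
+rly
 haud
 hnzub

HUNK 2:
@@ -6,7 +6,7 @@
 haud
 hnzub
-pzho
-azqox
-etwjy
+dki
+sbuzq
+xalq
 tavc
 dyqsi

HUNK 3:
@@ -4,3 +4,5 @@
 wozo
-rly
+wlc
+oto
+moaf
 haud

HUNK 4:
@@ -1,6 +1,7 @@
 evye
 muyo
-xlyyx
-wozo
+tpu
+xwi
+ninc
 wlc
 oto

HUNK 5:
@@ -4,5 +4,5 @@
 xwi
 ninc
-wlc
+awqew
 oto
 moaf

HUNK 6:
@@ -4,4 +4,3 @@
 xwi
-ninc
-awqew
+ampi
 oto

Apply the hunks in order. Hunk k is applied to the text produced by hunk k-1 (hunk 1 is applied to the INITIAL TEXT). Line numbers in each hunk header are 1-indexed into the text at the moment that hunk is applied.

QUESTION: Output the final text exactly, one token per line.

Answer: evye
muyo
tpu
xwi
ampi
oto
moaf
haud
hnzub
dki
sbuzq
xalq
tavc
dyqsi

Derivation:
Hunk 1: at line 3 remove [xeaa] add [rly] -> 12 lines: evye muyo xlyyx wozo rly haud hnzub pzho azqox etwjy tavc dyqsi
Hunk 2: at line 6 remove [pzho,azqox,etwjy] add [dki,sbuzq,xalq] -> 12 lines: evye muyo xlyyx wozo rly haud hnzub dki sbuzq xalq tavc dyqsi
Hunk 3: at line 4 remove [rly] add [wlc,oto,moaf] -> 14 lines: evye muyo xlyyx wozo wlc oto moaf haud hnzub dki sbuzq xalq tavc dyqsi
Hunk 4: at line 1 remove [xlyyx,wozo] add [tpu,xwi,ninc] -> 15 lines: evye muyo tpu xwi ninc wlc oto moaf haud hnzub dki sbuzq xalq tavc dyqsi
Hunk 5: at line 4 remove [wlc] add [awqew] -> 15 lines: evye muyo tpu xwi ninc awqew oto moaf haud hnzub dki sbuzq xalq tavc dyqsi
Hunk 6: at line 4 remove [ninc,awqew] add [ampi] -> 14 lines: evye muyo tpu xwi ampi oto moaf haud hnzub dki sbuzq xalq tavc dyqsi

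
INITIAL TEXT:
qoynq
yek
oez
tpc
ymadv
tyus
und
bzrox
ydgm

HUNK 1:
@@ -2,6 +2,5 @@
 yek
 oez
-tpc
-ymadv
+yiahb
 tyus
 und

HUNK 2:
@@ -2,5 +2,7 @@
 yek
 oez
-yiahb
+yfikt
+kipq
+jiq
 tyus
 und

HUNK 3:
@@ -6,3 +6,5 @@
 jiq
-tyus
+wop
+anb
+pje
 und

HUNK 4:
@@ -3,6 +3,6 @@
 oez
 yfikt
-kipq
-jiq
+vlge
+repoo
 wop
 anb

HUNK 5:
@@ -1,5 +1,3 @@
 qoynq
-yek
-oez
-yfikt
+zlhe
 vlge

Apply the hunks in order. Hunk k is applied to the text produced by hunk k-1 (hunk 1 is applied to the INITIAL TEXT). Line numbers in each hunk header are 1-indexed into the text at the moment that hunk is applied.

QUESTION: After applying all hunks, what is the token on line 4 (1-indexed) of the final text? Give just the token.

Answer: repoo

Derivation:
Hunk 1: at line 2 remove [tpc,ymadv] add [yiahb] -> 8 lines: qoynq yek oez yiahb tyus und bzrox ydgm
Hunk 2: at line 2 remove [yiahb] add [yfikt,kipq,jiq] -> 10 lines: qoynq yek oez yfikt kipq jiq tyus und bzrox ydgm
Hunk 3: at line 6 remove [tyus] add [wop,anb,pje] -> 12 lines: qoynq yek oez yfikt kipq jiq wop anb pje und bzrox ydgm
Hunk 4: at line 3 remove [kipq,jiq] add [vlge,repoo] -> 12 lines: qoynq yek oez yfikt vlge repoo wop anb pje und bzrox ydgm
Hunk 5: at line 1 remove [yek,oez,yfikt] add [zlhe] -> 10 lines: qoynq zlhe vlge repoo wop anb pje und bzrox ydgm
Final line 4: repoo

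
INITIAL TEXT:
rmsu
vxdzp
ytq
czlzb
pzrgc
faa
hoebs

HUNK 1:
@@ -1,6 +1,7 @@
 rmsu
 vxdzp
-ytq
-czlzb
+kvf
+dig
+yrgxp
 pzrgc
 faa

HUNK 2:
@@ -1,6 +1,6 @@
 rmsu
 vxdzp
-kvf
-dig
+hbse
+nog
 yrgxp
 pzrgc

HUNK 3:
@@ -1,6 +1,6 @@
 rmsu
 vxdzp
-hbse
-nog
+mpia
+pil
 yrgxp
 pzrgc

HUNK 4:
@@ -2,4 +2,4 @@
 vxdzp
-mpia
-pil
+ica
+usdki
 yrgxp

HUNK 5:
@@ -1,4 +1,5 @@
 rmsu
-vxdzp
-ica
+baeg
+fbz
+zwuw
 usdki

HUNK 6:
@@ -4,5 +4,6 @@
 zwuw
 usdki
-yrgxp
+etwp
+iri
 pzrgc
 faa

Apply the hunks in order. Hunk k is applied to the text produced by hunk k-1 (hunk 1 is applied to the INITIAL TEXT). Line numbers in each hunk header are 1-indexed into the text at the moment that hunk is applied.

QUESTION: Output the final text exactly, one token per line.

Hunk 1: at line 1 remove [ytq,czlzb] add [kvf,dig,yrgxp] -> 8 lines: rmsu vxdzp kvf dig yrgxp pzrgc faa hoebs
Hunk 2: at line 1 remove [kvf,dig] add [hbse,nog] -> 8 lines: rmsu vxdzp hbse nog yrgxp pzrgc faa hoebs
Hunk 3: at line 1 remove [hbse,nog] add [mpia,pil] -> 8 lines: rmsu vxdzp mpia pil yrgxp pzrgc faa hoebs
Hunk 4: at line 2 remove [mpia,pil] add [ica,usdki] -> 8 lines: rmsu vxdzp ica usdki yrgxp pzrgc faa hoebs
Hunk 5: at line 1 remove [vxdzp,ica] add [baeg,fbz,zwuw] -> 9 lines: rmsu baeg fbz zwuw usdki yrgxp pzrgc faa hoebs
Hunk 6: at line 4 remove [yrgxp] add [etwp,iri] -> 10 lines: rmsu baeg fbz zwuw usdki etwp iri pzrgc faa hoebs

Answer: rmsu
baeg
fbz
zwuw
usdki
etwp
iri
pzrgc
faa
hoebs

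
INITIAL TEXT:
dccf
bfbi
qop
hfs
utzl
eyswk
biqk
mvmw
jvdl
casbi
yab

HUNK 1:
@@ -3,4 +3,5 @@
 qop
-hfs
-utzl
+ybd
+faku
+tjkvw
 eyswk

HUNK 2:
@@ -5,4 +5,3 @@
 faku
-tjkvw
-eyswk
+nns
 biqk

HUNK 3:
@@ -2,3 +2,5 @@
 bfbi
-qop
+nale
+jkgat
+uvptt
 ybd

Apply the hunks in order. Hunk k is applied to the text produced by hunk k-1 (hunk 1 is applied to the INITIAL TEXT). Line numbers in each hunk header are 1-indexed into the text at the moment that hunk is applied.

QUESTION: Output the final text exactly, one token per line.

Answer: dccf
bfbi
nale
jkgat
uvptt
ybd
faku
nns
biqk
mvmw
jvdl
casbi
yab

Derivation:
Hunk 1: at line 3 remove [hfs,utzl] add [ybd,faku,tjkvw] -> 12 lines: dccf bfbi qop ybd faku tjkvw eyswk biqk mvmw jvdl casbi yab
Hunk 2: at line 5 remove [tjkvw,eyswk] add [nns] -> 11 lines: dccf bfbi qop ybd faku nns biqk mvmw jvdl casbi yab
Hunk 3: at line 2 remove [qop] add [nale,jkgat,uvptt] -> 13 lines: dccf bfbi nale jkgat uvptt ybd faku nns biqk mvmw jvdl casbi yab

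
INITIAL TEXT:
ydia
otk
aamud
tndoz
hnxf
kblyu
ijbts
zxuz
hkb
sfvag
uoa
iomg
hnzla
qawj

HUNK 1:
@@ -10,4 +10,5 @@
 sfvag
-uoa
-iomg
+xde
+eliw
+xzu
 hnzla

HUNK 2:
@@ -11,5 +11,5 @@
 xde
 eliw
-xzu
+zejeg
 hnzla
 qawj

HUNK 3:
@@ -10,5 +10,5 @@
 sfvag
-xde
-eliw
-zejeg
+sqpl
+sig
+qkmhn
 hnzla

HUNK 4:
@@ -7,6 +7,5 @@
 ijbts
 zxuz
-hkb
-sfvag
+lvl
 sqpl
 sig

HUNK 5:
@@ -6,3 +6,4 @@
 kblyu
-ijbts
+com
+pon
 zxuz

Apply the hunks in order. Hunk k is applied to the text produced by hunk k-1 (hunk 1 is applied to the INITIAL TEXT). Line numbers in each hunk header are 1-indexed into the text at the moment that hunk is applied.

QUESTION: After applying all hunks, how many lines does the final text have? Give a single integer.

Hunk 1: at line 10 remove [uoa,iomg] add [xde,eliw,xzu] -> 15 lines: ydia otk aamud tndoz hnxf kblyu ijbts zxuz hkb sfvag xde eliw xzu hnzla qawj
Hunk 2: at line 11 remove [xzu] add [zejeg] -> 15 lines: ydia otk aamud tndoz hnxf kblyu ijbts zxuz hkb sfvag xde eliw zejeg hnzla qawj
Hunk 3: at line 10 remove [xde,eliw,zejeg] add [sqpl,sig,qkmhn] -> 15 lines: ydia otk aamud tndoz hnxf kblyu ijbts zxuz hkb sfvag sqpl sig qkmhn hnzla qawj
Hunk 4: at line 7 remove [hkb,sfvag] add [lvl] -> 14 lines: ydia otk aamud tndoz hnxf kblyu ijbts zxuz lvl sqpl sig qkmhn hnzla qawj
Hunk 5: at line 6 remove [ijbts] add [com,pon] -> 15 lines: ydia otk aamud tndoz hnxf kblyu com pon zxuz lvl sqpl sig qkmhn hnzla qawj
Final line count: 15

Answer: 15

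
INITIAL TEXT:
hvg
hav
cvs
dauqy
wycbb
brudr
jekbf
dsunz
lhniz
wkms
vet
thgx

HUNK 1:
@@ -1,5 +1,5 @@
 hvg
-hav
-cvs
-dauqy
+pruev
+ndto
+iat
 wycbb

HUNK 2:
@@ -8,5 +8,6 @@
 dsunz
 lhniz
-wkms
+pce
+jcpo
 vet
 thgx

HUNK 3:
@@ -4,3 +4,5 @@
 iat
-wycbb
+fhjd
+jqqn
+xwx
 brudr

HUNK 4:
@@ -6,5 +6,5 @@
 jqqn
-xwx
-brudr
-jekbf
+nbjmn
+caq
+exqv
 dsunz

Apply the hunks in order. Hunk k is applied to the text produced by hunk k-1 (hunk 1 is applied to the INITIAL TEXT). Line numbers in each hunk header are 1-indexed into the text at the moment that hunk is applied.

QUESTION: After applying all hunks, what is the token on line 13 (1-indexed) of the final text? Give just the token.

Hunk 1: at line 1 remove [hav,cvs,dauqy] add [pruev,ndto,iat] -> 12 lines: hvg pruev ndto iat wycbb brudr jekbf dsunz lhniz wkms vet thgx
Hunk 2: at line 8 remove [wkms] add [pce,jcpo] -> 13 lines: hvg pruev ndto iat wycbb brudr jekbf dsunz lhniz pce jcpo vet thgx
Hunk 3: at line 4 remove [wycbb] add [fhjd,jqqn,xwx] -> 15 lines: hvg pruev ndto iat fhjd jqqn xwx brudr jekbf dsunz lhniz pce jcpo vet thgx
Hunk 4: at line 6 remove [xwx,brudr,jekbf] add [nbjmn,caq,exqv] -> 15 lines: hvg pruev ndto iat fhjd jqqn nbjmn caq exqv dsunz lhniz pce jcpo vet thgx
Final line 13: jcpo

Answer: jcpo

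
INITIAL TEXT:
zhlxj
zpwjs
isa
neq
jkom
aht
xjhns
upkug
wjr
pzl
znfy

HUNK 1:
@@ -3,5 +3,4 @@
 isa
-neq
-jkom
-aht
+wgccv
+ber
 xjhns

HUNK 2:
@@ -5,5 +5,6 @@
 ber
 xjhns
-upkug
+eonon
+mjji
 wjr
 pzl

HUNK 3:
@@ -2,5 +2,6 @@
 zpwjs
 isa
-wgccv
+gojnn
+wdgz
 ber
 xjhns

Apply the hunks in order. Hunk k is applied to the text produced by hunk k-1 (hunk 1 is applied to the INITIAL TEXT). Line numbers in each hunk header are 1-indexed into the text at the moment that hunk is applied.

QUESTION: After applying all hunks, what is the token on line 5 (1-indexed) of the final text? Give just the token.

Hunk 1: at line 3 remove [neq,jkom,aht] add [wgccv,ber] -> 10 lines: zhlxj zpwjs isa wgccv ber xjhns upkug wjr pzl znfy
Hunk 2: at line 5 remove [upkug] add [eonon,mjji] -> 11 lines: zhlxj zpwjs isa wgccv ber xjhns eonon mjji wjr pzl znfy
Hunk 3: at line 2 remove [wgccv] add [gojnn,wdgz] -> 12 lines: zhlxj zpwjs isa gojnn wdgz ber xjhns eonon mjji wjr pzl znfy
Final line 5: wdgz

Answer: wdgz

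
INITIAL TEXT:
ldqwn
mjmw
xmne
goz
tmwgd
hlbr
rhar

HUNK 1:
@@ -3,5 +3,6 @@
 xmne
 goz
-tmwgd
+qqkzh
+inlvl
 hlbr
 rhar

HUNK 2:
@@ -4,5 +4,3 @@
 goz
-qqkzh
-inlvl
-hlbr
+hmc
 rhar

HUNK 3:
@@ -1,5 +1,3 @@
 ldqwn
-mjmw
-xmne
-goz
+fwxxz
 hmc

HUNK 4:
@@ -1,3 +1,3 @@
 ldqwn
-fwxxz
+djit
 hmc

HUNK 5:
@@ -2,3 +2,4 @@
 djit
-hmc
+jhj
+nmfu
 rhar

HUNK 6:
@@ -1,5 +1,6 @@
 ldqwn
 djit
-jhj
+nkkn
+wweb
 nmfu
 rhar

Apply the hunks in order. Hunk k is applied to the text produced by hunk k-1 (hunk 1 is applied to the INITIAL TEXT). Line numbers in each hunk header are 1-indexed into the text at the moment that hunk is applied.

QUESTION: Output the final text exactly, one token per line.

Answer: ldqwn
djit
nkkn
wweb
nmfu
rhar

Derivation:
Hunk 1: at line 3 remove [tmwgd] add [qqkzh,inlvl] -> 8 lines: ldqwn mjmw xmne goz qqkzh inlvl hlbr rhar
Hunk 2: at line 4 remove [qqkzh,inlvl,hlbr] add [hmc] -> 6 lines: ldqwn mjmw xmne goz hmc rhar
Hunk 3: at line 1 remove [mjmw,xmne,goz] add [fwxxz] -> 4 lines: ldqwn fwxxz hmc rhar
Hunk 4: at line 1 remove [fwxxz] add [djit] -> 4 lines: ldqwn djit hmc rhar
Hunk 5: at line 2 remove [hmc] add [jhj,nmfu] -> 5 lines: ldqwn djit jhj nmfu rhar
Hunk 6: at line 1 remove [jhj] add [nkkn,wweb] -> 6 lines: ldqwn djit nkkn wweb nmfu rhar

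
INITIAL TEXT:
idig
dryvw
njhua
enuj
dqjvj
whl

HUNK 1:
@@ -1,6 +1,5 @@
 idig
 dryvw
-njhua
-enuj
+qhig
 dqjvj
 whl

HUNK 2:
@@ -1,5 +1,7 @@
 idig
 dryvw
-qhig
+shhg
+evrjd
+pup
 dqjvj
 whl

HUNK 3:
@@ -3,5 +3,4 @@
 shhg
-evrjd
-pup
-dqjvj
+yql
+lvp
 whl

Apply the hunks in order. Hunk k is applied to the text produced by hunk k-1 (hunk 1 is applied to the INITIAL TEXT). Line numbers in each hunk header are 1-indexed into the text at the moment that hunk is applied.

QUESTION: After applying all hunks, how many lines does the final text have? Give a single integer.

Hunk 1: at line 1 remove [njhua,enuj] add [qhig] -> 5 lines: idig dryvw qhig dqjvj whl
Hunk 2: at line 1 remove [qhig] add [shhg,evrjd,pup] -> 7 lines: idig dryvw shhg evrjd pup dqjvj whl
Hunk 3: at line 3 remove [evrjd,pup,dqjvj] add [yql,lvp] -> 6 lines: idig dryvw shhg yql lvp whl
Final line count: 6

Answer: 6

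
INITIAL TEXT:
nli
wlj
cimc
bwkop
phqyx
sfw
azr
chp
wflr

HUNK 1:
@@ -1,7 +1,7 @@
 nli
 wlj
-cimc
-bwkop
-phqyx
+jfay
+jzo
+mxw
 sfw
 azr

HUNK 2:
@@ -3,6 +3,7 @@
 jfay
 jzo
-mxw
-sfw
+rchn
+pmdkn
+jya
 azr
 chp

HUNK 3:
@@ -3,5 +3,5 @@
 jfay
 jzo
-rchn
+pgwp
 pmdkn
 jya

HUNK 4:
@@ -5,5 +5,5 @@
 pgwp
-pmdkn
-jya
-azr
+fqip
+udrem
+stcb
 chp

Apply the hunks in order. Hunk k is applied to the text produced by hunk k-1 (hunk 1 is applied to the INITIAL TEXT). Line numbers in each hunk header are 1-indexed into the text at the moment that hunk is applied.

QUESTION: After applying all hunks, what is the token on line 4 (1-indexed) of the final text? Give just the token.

Answer: jzo

Derivation:
Hunk 1: at line 1 remove [cimc,bwkop,phqyx] add [jfay,jzo,mxw] -> 9 lines: nli wlj jfay jzo mxw sfw azr chp wflr
Hunk 2: at line 3 remove [mxw,sfw] add [rchn,pmdkn,jya] -> 10 lines: nli wlj jfay jzo rchn pmdkn jya azr chp wflr
Hunk 3: at line 3 remove [rchn] add [pgwp] -> 10 lines: nli wlj jfay jzo pgwp pmdkn jya azr chp wflr
Hunk 4: at line 5 remove [pmdkn,jya,azr] add [fqip,udrem,stcb] -> 10 lines: nli wlj jfay jzo pgwp fqip udrem stcb chp wflr
Final line 4: jzo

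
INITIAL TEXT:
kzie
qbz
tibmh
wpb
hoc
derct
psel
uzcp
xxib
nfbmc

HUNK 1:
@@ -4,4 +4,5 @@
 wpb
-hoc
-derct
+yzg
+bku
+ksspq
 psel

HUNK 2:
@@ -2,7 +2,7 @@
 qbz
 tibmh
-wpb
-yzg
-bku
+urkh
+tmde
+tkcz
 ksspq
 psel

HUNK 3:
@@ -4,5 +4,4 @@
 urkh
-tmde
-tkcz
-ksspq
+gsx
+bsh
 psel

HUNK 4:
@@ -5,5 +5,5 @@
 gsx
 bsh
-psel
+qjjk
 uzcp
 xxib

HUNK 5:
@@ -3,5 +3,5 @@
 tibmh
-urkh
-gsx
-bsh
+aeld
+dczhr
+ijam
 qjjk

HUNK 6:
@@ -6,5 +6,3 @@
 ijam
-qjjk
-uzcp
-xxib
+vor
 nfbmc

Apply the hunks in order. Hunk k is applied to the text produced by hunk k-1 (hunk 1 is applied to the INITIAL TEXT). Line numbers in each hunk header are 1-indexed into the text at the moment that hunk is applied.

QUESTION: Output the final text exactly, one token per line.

Answer: kzie
qbz
tibmh
aeld
dczhr
ijam
vor
nfbmc

Derivation:
Hunk 1: at line 4 remove [hoc,derct] add [yzg,bku,ksspq] -> 11 lines: kzie qbz tibmh wpb yzg bku ksspq psel uzcp xxib nfbmc
Hunk 2: at line 2 remove [wpb,yzg,bku] add [urkh,tmde,tkcz] -> 11 lines: kzie qbz tibmh urkh tmde tkcz ksspq psel uzcp xxib nfbmc
Hunk 3: at line 4 remove [tmde,tkcz,ksspq] add [gsx,bsh] -> 10 lines: kzie qbz tibmh urkh gsx bsh psel uzcp xxib nfbmc
Hunk 4: at line 5 remove [psel] add [qjjk] -> 10 lines: kzie qbz tibmh urkh gsx bsh qjjk uzcp xxib nfbmc
Hunk 5: at line 3 remove [urkh,gsx,bsh] add [aeld,dczhr,ijam] -> 10 lines: kzie qbz tibmh aeld dczhr ijam qjjk uzcp xxib nfbmc
Hunk 6: at line 6 remove [qjjk,uzcp,xxib] add [vor] -> 8 lines: kzie qbz tibmh aeld dczhr ijam vor nfbmc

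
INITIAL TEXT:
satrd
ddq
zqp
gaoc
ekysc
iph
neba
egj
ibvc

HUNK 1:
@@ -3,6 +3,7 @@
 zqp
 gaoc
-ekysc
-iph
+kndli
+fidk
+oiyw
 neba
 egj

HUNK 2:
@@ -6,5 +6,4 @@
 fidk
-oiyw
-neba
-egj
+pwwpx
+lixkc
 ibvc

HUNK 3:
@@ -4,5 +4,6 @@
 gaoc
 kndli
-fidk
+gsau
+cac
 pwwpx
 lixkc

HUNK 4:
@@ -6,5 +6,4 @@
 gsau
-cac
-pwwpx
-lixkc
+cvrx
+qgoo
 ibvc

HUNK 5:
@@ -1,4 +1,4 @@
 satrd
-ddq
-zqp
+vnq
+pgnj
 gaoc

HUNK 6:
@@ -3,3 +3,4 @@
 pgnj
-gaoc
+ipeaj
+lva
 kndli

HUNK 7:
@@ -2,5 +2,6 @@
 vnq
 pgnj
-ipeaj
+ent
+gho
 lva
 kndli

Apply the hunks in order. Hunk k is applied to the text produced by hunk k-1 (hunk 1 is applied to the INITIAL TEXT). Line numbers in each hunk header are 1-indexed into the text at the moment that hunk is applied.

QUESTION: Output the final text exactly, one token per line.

Answer: satrd
vnq
pgnj
ent
gho
lva
kndli
gsau
cvrx
qgoo
ibvc

Derivation:
Hunk 1: at line 3 remove [ekysc,iph] add [kndli,fidk,oiyw] -> 10 lines: satrd ddq zqp gaoc kndli fidk oiyw neba egj ibvc
Hunk 2: at line 6 remove [oiyw,neba,egj] add [pwwpx,lixkc] -> 9 lines: satrd ddq zqp gaoc kndli fidk pwwpx lixkc ibvc
Hunk 3: at line 4 remove [fidk] add [gsau,cac] -> 10 lines: satrd ddq zqp gaoc kndli gsau cac pwwpx lixkc ibvc
Hunk 4: at line 6 remove [cac,pwwpx,lixkc] add [cvrx,qgoo] -> 9 lines: satrd ddq zqp gaoc kndli gsau cvrx qgoo ibvc
Hunk 5: at line 1 remove [ddq,zqp] add [vnq,pgnj] -> 9 lines: satrd vnq pgnj gaoc kndli gsau cvrx qgoo ibvc
Hunk 6: at line 3 remove [gaoc] add [ipeaj,lva] -> 10 lines: satrd vnq pgnj ipeaj lva kndli gsau cvrx qgoo ibvc
Hunk 7: at line 2 remove [ipeaj] add [ent,gho] -> 11 lines: satrd vnq pgnj ent gho lva kndli gsau cvrx qgoo ibvc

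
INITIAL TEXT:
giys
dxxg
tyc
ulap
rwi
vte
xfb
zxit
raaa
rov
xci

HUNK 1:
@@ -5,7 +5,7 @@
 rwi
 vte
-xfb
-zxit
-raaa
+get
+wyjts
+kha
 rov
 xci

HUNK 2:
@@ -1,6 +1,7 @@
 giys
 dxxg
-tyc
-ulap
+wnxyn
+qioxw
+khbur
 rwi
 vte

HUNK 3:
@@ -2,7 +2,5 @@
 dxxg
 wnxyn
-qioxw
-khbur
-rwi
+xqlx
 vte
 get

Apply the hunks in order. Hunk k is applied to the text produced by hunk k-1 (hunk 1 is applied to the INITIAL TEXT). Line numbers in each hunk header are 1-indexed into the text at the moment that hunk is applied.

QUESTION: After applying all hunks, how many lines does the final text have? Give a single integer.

Hunk 1: at line 5 remove [xfb,zxit,raaa] add [get,wyjts,kha] -> 11 lines: giys dxxg tyc ulap rwi vte get wyjts kha rov xci
Hunk 2: at line 1 remove [tyc,ulap] add [wnxyn,qioxw,khbur] -> 12 lines: giys dxxg wnxyn qioxw khbur rwi vte get wyjts kha rov xci
Hunk 3: at line 2 remove [qioxw,khbur,rwi] add [xqlx] -> 10 lines: giys dxxg wnxyn xqlx vte get wyjts kha rov xci
Final line count: 10

Answer: 10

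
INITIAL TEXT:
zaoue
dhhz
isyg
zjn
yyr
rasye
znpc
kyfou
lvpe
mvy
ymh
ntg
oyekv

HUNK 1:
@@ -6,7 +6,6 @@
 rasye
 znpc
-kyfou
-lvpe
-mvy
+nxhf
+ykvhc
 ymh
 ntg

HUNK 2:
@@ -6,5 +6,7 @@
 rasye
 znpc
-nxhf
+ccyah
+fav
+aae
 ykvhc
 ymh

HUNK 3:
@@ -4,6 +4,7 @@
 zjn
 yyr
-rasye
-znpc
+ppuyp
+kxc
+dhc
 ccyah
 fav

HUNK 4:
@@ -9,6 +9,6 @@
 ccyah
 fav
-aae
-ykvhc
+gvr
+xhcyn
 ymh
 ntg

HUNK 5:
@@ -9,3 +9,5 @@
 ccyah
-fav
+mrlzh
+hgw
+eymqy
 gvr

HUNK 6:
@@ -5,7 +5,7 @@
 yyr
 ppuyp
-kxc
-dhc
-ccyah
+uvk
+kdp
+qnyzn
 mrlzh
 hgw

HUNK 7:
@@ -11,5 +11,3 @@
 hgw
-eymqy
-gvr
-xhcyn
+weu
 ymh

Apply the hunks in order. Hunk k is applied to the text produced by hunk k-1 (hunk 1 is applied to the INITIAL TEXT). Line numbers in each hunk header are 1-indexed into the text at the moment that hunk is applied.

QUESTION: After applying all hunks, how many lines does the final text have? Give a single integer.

Answer: 15

Derivation:
Hunk 1: at line 6 remove [kyfou,lvpe,mvy] add [nxhf,ykvhc] -> 12 lines: zaoue dhhz isyg zjn yyr rasye znpc nxhf ykvhc ymh ntg oyekv
Hunk 2: at line 6 remove [nxhf] add [ccyah,fav,aae] -> 14 lines: zaoue dhhz isyg zjn yyr rasye znpc ccyah fav aae ykvhc ymh ntg oyekv
Hunk 3: at line 4 remove [rasye,znpc] add [ppuyp,kxc,dhc] -> 15 lines: zaoue dhhz isyg zjn yyr ppuyp kxc dhc ccyah fav aae ykvhc ymh ntg oyekv
Hunk 4: at line 9 remove [aae,ykvhc] add [gvr,xhcyn] -> 15 lines: zaoue dhhz isyg zjn yyr ppuyp kxc dhc ccyah fav gvr xhcyn ymh ntg oyekv
Hunk 5: at line 9 remove [fav] add [mrlzh,hgw,eymqy] -> 17 lines: zaoue dhhz isyg zjn yyr ppuyp kxc dhc ccyah mrlzh hgw eymqy gvr xhcyn ymh ntg oyekv
Hunk 6: at line 5 remove [kxc,dhc,ccyah] add [uvk,kdp,qnyzn] -> 17 lines: zaoue dhhz isyg zjn yyr ppuyp uvk kdp qnyzn mrlzh hgw eymqy gvr xhcyn ymh ntg oyekv
Hunk 7: at line 11 remove [eymqy,gvr,xhcyn] add [weu] -> 15 lines: zaoue dhhz isyg zjn yyr ppuyp uvk kdp qnyzn mrlzh hgw weu ymh ntg oyekv
Final line count: 15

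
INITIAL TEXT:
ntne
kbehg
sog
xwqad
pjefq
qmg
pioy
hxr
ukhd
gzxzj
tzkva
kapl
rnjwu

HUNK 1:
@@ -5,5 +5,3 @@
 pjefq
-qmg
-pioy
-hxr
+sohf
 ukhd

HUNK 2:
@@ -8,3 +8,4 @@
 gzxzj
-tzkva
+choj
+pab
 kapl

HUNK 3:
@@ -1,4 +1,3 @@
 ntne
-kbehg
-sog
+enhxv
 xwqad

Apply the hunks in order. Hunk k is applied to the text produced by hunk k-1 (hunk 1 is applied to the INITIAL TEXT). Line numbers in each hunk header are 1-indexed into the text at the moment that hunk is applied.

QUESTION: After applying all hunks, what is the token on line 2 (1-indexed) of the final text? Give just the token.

Answer: enhxv

Derivation:
Hunk 1: at line 5 remove [qmg,pioy,hxr] add [sohf] -> 11 lines: ntne kbehg sog xwqad pjefq sohf ukhd gzxzj tzkva kapl rnjwu
Hunk 2: at line 8 remove [tzkva] add [choj,pab] -> 12 lines: ntne kbehg sog xwqad pjefq sohf ukhd gzxzj choj pab kapl rnjwu
Hunk 3: at line 1 remove [kbehg,sog] add [enhxv] -> 11 lines: ntne enhxv xwqad pjefq sohf ukhd gzxzj choj pab kapl rnjwu
Final line 2: enhxv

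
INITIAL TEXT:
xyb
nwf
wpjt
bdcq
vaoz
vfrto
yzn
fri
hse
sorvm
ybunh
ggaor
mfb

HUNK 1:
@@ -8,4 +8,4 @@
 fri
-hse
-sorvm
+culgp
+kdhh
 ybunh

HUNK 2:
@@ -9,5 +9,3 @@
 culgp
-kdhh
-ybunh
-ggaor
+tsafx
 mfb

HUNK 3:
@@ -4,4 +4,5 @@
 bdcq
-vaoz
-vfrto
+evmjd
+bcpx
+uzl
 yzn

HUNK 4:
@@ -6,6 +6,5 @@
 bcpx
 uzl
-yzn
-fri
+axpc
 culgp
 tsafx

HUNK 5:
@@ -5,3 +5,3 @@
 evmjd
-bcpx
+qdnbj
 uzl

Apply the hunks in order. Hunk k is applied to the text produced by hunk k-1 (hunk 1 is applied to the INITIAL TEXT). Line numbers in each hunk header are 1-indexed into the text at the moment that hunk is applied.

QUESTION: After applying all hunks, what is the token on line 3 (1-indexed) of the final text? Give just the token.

Answer: wpjt

Derivation:
Hunk 1: at line 8 remove [hse,sorvm] add [culgp,kdhh] -> 13 lines: xyb nwf wpjt bdcq vaoz vfrto yzn fri culgp kdhh ybunh ggaor mfb
Hunk 2: at line 9 remove [kdhh,ybunh,ggaor] add [tsafx] -> 11 lines: xyb nwf wpjt bdcq vaoz vfrto yzn fri culgp tsafx mfb
Hunk 3: at line 4 remove [vaoz,vfrto] add [evmjd,bcpx,uzl] -> 12 lines: xyb nwf wpjt bdcq evmjd bcpx uzl yzn fri culgp tsafx mfb
Hunk 4: at line 6 remove [yzn,fri] add [axpc] -> 11 lines: xyb nwf wpjt bdcq evmjd bcpx uzl axpc culgp tsafx mfb
Hunk 5: at line 5 remove [bcpx] add [qdnbj] -> 11 lines: xyb nwf wpjt bdcq evmjd qdnbj uzl axpc culgp tsafx mfb
Final line 3: wpjt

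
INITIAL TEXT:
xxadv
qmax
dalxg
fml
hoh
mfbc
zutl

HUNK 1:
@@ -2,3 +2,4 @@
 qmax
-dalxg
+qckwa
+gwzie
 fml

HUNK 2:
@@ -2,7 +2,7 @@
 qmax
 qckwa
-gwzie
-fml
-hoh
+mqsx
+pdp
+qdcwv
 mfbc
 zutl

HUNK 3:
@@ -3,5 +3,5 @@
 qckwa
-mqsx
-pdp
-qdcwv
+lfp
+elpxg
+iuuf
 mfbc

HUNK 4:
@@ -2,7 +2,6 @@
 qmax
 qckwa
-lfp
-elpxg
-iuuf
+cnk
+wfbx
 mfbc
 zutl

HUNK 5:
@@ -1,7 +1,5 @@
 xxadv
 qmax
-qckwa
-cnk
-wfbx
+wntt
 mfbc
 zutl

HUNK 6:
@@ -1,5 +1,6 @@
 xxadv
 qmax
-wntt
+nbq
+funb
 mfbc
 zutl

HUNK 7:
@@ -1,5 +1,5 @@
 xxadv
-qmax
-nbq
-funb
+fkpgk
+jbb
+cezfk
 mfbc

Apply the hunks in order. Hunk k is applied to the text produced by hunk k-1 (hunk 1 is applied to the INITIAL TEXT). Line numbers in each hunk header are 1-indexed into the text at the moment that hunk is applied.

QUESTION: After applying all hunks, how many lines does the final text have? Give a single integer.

Answer: 6

Derivation:
Hunk 1: at line 2 remove [dalxg] add [qckwa,gwzie] -> 8 lines: xxadv qmax qckwa gwzie fml hoh mfbc zutl
Hunk 2: at line 2 remove [gwzie,fml,hoh] add [mqsx,pdp,qdcwv] -> 8 lines: xxadv qmax qckwa mqsx pdp qdcwv mfbc zutl
Hunk 3: at line 3 remove [mqsx,pdp,qdcwv] add [lfp,elpxg,iuuf] -> 8 lines: xxadv qmax qckwa lfp elpxg iuuf mfbc zutl
Hunk 4: at line 2 remove [lfp,elpxg,iuuf] add [cnk,wfbx] -> 7 lines: xxadv qmax qckwa cnk wfbx mfbc zutl
Hunk 5: at line 1 remove [qckwa,cnk,wfbx] add [wntt] -> 5 lines: xxadv qmax wntt mfbc zutl
Hunk 6: at line 1 remove [wntt] add [nbq,funb] -> 6 lines: xxadv qmax nbq funb mfbc zutl
Hunk 7: at line 1 remove [qmax,nbq,funb] add [fkpgk,jbb,cezfk] -> 6 lines: xxadv fkpgk jbb cezfk mfbc zutl
Final line count: 6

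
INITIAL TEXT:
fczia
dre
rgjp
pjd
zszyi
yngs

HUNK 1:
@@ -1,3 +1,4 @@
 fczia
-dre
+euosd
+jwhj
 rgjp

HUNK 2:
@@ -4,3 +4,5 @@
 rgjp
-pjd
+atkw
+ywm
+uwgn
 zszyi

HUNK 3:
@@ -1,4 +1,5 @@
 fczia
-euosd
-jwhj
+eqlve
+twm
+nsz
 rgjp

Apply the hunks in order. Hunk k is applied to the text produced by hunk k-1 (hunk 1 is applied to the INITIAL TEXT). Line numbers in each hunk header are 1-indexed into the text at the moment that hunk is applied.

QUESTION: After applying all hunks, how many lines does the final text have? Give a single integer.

Hunk 1: at line 1 remove [dre] add [euosd,jwhj] -> 7 lines: fczia euosd jwhj rgjp pjd zszyi yngs
Hunk 2: at line 4 remove [pjd] add [atkw,ywm,uwgn] -> 9 lines: fczia euosd jwhj rgjp atkw ywm uwgn zszyi yngs
Hunk 3: at line 1 remove [euosd,jwhj] add [eqlve,twm,nsz] -> 10 lines: fczia eqlve twm nsz rgjp atkw ywm uwgn zszyi yngs
Final line count: 10

Answer: 10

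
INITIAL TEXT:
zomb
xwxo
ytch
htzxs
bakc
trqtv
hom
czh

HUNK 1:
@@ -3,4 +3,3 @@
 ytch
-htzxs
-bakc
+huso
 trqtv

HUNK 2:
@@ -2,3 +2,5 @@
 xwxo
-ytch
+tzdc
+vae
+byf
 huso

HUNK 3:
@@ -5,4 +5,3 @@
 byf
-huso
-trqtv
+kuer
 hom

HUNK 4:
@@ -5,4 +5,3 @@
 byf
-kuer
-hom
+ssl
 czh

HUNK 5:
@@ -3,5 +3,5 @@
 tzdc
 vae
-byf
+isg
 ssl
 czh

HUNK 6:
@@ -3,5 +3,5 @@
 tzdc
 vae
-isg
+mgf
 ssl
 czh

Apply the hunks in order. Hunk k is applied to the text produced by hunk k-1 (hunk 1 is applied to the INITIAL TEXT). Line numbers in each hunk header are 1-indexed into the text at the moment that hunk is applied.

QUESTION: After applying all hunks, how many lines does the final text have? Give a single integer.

Hunk 1: at line 3 remove [htzxs,bakc] add [huso] -> 7 lines: zomb xwxo ytch huso trqtv hom czh
Hunk 2: at line 2 remove [ytch] add [tzdc,vae,byf] -> 9 lines: zomb xwxo tzdc vae byf huso trqtv hom czh
Hunk 3: at line 5 remove [huso,trqtv] add [kuer] -> 8 lines: zomb xwxo tzdc vae byf kuer hom czh
Hunk 4: at line 5 remove [kuer,hom] add [ssl] -> 7 lines: zomb xwxo tzdc vae byf ssl czh
Hunk 5: at line 3 remove [byf] add [isg] -> 7 lines: zomb xwxo tzdc vae isg ssl czh
Hunk 6: at line 3 remove [isg] add [mgf] -> 7 lines: zomb xwxo tzdc vae mgf ssl czh
Final line count: 7

Answer: 7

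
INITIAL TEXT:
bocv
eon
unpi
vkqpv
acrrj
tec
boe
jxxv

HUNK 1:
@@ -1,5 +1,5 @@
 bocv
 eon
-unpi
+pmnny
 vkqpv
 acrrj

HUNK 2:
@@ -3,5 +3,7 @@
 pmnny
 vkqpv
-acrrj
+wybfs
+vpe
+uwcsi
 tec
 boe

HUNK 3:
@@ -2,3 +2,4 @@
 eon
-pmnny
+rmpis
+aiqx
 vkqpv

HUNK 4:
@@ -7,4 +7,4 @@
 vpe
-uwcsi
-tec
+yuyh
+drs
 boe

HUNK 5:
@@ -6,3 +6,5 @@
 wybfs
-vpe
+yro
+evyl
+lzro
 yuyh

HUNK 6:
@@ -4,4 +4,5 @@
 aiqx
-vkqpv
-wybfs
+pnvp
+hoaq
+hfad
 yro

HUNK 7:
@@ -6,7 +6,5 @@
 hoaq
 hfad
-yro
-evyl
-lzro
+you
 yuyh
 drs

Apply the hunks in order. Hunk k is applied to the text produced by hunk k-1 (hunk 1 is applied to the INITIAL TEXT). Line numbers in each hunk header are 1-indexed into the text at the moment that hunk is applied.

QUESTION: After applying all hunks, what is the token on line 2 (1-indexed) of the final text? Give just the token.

Answer: eon

Derivation:
Hunk 1: at line 1 remove [unpi] add [pmnny] -> 8 lines: bocv eon pmnny vkqpv acrrj tec boe jxxv
Hunk 2: at line 3 remove [acrrj] add [wybfs,vpe,uwcsi] -> 10 lines: bocv eon pmnny vkqpv wybfs vpe uwcsi tec boe jxxv
Hunk 3: at line 2 remove [pmnny] add [rmpis,aiqx] -> 11 lines: bocv eon rmpis aiqx vkqpv wybfs vpe uwcsi tec boe jxxv
Hunk 4: at line 7 remove [uwcsi,tec] add [yuyh,drs] -> 11 lines: bocv eon rmpis aiqx vkqpv wybfs vpe yuyh drs boe jxxv
Hunk 5: at line 6 remove [vpe] add [yro,evyl,lzro] -> 13 lines: bocv eon rmpis aiqx vkqpv wybfs yro evyl lzro yuyh drs boe jxxv
Hunk 6: at line 4 remove [vkqpv,wybfs] add [pnvp,hoaq,hfad] -> 14 lines: bocv eon rmpis aiqx pnvp hoaq hfad yro evyl lzro yuyh drs boe jxxv
Hunk 7: at line 6 remove [yro,evyl,lzro] add [you] -> 12 lines: bocv eon rmpis aiqx pnvp hoaq hfad you yuyh drs boe jxxv
Final line 2: eon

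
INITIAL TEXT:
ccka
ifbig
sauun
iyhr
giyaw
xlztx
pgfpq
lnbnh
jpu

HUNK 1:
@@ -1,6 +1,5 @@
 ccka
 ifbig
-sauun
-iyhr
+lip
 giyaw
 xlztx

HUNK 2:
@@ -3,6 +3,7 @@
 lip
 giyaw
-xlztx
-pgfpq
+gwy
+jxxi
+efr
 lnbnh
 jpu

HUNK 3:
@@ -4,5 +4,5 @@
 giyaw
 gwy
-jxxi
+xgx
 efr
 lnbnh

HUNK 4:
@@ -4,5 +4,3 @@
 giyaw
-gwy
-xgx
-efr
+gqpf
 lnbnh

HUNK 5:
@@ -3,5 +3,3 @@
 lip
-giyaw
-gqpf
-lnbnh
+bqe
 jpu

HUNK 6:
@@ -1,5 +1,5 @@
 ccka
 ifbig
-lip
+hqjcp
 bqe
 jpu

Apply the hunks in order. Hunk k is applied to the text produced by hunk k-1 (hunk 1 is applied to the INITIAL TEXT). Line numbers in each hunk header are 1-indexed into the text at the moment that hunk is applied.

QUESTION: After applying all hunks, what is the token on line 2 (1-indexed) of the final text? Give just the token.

Answer: ifbig

Derivation:
Hunk 1: at line 1 remove [sauun,iyhr] add [lip] -> 8 lines: ccka ifbig lip giyaw xlztx pgfpq lnbnh jpu
Hunk 2: at line 3 remove [xlztx,pgfpq] add [gwy,jxxi,efr] -> 9 lines: ccka ifbig lip giyaw gwy jxxi efr lnbnh jpu
Hunk 3: at line 4 remove [jxxi] add [xgx] -> 9 lines: ccka ifbig lip giyaw gwy xgx efr lnbnh jpu
Hunk 4: at line 4 remove [gwy,xgx,efr] add [gqpf] -> 7 lines: ccka ifbig lip giyaw gqpf lnbnh jpu
Hunk 5: at line 3 remove [giyaw,gqpf,lnbnh] add [bqe] -> 5 lines: ccka ifbig lip bqe jpu
Hunk 6: at line 1 remove [lip] add [hqjcp] -> 5 lines: ccka ifbig hqjcp bqe jpu
Final line 2: ifbig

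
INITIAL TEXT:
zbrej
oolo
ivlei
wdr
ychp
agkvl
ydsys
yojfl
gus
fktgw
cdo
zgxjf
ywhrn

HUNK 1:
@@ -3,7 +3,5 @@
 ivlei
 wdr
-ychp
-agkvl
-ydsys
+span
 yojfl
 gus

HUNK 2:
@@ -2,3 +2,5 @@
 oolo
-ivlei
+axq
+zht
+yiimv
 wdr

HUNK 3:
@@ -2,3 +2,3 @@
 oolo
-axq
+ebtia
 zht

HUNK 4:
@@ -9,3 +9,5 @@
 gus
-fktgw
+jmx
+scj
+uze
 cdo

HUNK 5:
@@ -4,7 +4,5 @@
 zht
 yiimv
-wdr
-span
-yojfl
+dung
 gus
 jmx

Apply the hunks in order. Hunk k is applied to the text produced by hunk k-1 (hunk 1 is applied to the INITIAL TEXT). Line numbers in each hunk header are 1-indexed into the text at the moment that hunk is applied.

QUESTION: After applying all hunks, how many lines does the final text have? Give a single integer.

Hunk 1: at line 3 remove [ychp,agkvl,ydsys] add [span] -> 11 lines: zbrej oolo ivlei wdr span yojfl gus fktgw cdo zgxjf ywhrn
Hunk 2: at line 2 remove [ivlei] add [axq,zht,yiimv] -> 13 lines: zbrej oolo axq zht yiimv wdr span yojfl gus fktgw cdo zgxjf ywhrn
Hunk 3: at line 2 remove [axq] add [ebtia] -> 13 lines: zbrej oolo ebtia zht yiimv wdr span yojfl gus fktgw cdo zgxjf ywhrn
Hunk 4: at line 9 remove [fktgw] add [jmx,scj,uze] -> 15 lines: zbrej oolo ebtia zht yiimv wdr span yojfl gus jmx scj uze cdo zgxjf ywhrn
Hunk 5: at line 4 remove [wdr,span,yojfl] add [dung] -> 13 lines: zbrej oolo ebtia zht yiimv dung gus jmx scj uze cdo zgxjf ywhrn
Final line count: 13

Answer: 13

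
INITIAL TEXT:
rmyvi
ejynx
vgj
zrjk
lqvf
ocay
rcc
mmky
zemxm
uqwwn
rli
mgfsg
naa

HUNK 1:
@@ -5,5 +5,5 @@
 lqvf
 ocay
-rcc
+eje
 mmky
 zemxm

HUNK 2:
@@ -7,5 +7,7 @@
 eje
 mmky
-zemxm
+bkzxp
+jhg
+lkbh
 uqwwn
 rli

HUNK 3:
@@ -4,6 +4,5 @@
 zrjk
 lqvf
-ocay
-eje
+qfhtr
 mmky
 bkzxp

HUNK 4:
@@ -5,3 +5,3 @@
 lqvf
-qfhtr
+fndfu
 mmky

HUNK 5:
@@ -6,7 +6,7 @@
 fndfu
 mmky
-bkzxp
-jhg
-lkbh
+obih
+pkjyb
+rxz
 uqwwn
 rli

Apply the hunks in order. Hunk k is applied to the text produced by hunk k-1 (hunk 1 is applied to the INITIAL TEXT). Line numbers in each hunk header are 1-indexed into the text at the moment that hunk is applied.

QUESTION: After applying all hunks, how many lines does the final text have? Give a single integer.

Answer: 14

Derivation:
Hunk 1: at line 5 remove [rcc] add [eje] -> 13 lines: rmyvi ejynx vgj zrjk lqvf ocay eje mmky zemxm uqwwn rli mgfsg naa
Hunk 2: at line 7 remove [zemxm] add [bkzxp,jhg,lkbh] -> 15 lines: rmyvi ejynx vgj zrjk lqvf ocay eje mmky bkzxp jhg lkbh uqwwn rli mgfsg naa
Hunk 3: at line 4 remove [ocay,eje] add [qfhtr] -> 14 lines: rmyvi ejynx vgj zrjk lqvf qfhtr mmky bkzxp jhg lkbh uqwwn rli mgfsg naa
Hunk 4: at line 5 remove [qfhtr] add [fndfu] -> 14 lines: rmyvi ejynx vgj zrjk lqvf fndfu mmky bkzxp jhg lkbh uqwwn rli mgfsg naa
Hunk 5: at line 6 remove [bkzxp,jhg,lkbh] add [obih,pkjyb,rxz] -> 14 lines: rmyvi ejynx vgj zrjk lqvf fndfu mmky obih pkjyb rxz uqwwn rli mgfsg naa
Final line count: 14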